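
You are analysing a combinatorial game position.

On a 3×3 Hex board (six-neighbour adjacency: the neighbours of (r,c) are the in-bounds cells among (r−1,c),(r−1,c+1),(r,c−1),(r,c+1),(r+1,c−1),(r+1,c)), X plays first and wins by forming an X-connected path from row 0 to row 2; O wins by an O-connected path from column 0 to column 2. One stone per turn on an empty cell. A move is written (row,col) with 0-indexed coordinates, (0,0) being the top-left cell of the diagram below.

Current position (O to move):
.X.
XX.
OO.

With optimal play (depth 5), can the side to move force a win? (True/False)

[.X./XX./OO.] O move#1: (0,0):+1/OX./XX./OO.*, (0,2):+1/.XO/XX./OO., (1,2):+1/.X./XXO/OO., (2,2):+1/.X./XX./OOO
[OX./XX./OO.] X move#2: (0,2):-1/OXX/XX./OO.*, (1,2):-1/OX./XXX/OO., (2,2):-1/OX./XX./OOX
[OXX/XX./OO.] O move#3: (1,2):+1/OXX/XXO/OO.*, (2,2):+1/OXX/XX./OOO
[OXX/XXO/OO.] end (terminal -1, X#4); searched .X./XX./OO. to 5

O winning at [.X./XX./OO.]: True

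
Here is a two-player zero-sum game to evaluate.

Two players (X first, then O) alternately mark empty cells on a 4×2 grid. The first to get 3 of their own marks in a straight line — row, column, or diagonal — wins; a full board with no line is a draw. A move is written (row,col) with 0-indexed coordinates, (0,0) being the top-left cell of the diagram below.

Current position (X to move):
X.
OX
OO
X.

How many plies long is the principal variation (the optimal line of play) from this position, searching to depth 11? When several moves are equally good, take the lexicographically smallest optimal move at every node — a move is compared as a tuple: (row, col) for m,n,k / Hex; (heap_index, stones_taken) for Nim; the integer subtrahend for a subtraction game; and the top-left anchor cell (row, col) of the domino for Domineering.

p1 X@[X./OX/OO/X.]: (0,1)[XX/OX/OO/X.]+0* (3,1)[X./OX/OO/XX]+0
p2 O@[XX/OX/OO/X.]: (3,1)[XX/OX/OO/XO]+0*
p3 X@[XX/OX/OO/XO] terminal +0; root [X./OX/OO/X.] d11

PV length from [X./OX/OO/X.]: 2 plies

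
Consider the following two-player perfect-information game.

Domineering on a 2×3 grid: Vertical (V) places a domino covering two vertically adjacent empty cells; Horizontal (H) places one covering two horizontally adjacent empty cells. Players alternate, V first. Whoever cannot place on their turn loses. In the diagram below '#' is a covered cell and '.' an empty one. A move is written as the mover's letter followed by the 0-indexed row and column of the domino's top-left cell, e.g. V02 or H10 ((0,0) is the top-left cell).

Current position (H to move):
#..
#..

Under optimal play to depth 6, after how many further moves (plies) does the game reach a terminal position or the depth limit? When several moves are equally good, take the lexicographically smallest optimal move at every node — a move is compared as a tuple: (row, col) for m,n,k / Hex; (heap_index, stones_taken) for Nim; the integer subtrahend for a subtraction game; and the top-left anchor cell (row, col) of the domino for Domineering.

PV length from [#../#..]: 1 ply

p1 H@[#../#..]: H01[###/#..]+1* H11[#../###]+1
p2 V@[###/#..] terminal -1; root [#../#..] d6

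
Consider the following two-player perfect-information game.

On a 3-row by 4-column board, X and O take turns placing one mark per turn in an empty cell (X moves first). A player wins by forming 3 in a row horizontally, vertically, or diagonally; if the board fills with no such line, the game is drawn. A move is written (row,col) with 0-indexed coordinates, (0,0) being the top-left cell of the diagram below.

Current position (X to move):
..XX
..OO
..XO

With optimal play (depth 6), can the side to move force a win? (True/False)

X winning at [..XX/..OO/..XO]: True

p1 X@[..XX/..OO/..XO]: (0,0)[X.XX/..OO/..XO]-1 (0,1)[.XXX/..OO/..XO]+1* (1,0)[..XX/X.OO/..XO]-1 (1,1)[..XX/.XOO/..XO]-1 (2,0)[..XX/..OO/X.XO]-1 (2,1)[..XX/..OO/.XXO]-1
p2 O@[.XXX/..OO/..XO] terminal -1; root [..XX/..OO/..XO] d6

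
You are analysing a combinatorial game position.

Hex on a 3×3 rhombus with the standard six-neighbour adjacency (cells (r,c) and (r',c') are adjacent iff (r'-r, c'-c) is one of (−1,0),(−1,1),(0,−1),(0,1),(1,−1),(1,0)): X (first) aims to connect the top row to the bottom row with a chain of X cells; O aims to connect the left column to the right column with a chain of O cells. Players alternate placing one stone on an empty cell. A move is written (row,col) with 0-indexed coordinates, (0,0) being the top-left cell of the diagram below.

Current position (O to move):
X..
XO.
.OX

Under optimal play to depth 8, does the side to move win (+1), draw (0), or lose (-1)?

value(X../XO./.OX, O) = +1

p1 O@[X../XO./.OX]: (0,1)[XO./XO./.OX]-1 (0,2)[X.O/XO./.OX]-1 (1,2)[X../XOO/.OX]-1 (2,0)[X../XO./OOX]+1*
p2 X@[X../XO./OOX]: (0,1)[XX./XO./OOX]-1* (0,2)[X.X/XO./OOX]-1 (1,2)[X../XOX/OOX]-1
p3 O@[XX./XO./OOX]: (0,2)[XXO/XO./OOX]+1* (1,2)[XX./XOO/OOX]+1
p4 X@[XXO/XO./OOX] terminal -1; root [X../XO./.OX] d8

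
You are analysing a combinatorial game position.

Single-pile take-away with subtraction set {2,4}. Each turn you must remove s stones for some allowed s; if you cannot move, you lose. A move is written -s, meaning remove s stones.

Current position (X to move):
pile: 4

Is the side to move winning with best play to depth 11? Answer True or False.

[4] X move#1: -2:-1/2, -4:+1/0*
[0] end (terminal -1, O#2); searched 4 to 11

X winning at [4]: True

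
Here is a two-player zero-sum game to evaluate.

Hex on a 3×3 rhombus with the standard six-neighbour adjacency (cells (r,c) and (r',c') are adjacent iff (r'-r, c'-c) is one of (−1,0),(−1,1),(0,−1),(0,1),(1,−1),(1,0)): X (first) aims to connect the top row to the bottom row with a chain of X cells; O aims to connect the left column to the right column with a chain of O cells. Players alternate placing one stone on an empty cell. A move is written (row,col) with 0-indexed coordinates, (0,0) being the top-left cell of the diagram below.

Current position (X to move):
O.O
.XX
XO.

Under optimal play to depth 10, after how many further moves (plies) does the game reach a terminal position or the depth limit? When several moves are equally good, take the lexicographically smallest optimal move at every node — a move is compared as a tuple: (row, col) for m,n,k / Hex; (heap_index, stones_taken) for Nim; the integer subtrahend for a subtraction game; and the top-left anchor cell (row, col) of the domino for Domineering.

[O.O/.XX/XO.] X move#1: (0,1):+1/OXO/.XX/XO.*, (1,0):-1/O.O/XXX/XO., (2,2):-1/O.O/.XX/XOX
[OXO/.XX/XO.] end (terminal -1, O#2); searched O.O/.XX/XO. to 10

PV length from [O.O/.XX/XO.]: 1 ply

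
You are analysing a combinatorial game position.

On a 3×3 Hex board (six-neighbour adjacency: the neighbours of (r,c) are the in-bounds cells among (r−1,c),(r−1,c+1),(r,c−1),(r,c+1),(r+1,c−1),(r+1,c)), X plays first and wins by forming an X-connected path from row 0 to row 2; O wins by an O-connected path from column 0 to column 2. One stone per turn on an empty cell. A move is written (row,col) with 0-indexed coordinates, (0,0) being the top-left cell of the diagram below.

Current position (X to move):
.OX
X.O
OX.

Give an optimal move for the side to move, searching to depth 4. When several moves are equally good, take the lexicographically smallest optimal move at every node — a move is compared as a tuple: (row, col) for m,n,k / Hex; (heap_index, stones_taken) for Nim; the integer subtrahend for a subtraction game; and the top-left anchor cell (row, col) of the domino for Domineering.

X's best at [.OX/X.O/OX.]: (1,1)

p1 X@[.OX/X.O/OX.]: (0,0)[XOX/X.O/OX.]-1 (1,1)[.OX/XXO/OX.]+1* (2,2)[.OX/X.O/OXX]-1
p2 O@[.OX/XXO/OX.] terminal -1; root [.OX/X.O/OX.] d4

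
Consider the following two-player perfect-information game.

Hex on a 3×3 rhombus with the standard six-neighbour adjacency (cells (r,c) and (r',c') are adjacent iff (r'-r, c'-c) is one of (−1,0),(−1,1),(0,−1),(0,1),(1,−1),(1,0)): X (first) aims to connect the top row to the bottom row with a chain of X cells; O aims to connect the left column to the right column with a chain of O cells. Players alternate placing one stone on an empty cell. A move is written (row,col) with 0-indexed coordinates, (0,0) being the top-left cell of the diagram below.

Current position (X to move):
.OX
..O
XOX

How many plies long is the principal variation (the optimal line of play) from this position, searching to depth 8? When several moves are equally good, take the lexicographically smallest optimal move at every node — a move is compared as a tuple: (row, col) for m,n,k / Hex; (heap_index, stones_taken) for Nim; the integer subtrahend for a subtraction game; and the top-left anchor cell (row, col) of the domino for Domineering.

PV length from [.OX/..O/XOX]: 3 plies

[.OX/..O/XOX] X move#1: (0,0):+1/XOX/..O/XOX*, (1,0):+1/.OX/X.O/XOX, (1,1):+1/.OX/.XO/XOX
[XOX/..O/XOX] O move#2: (1,0):-1/XOX/O.O/XOX*, (1,1):-1/XOX/.OO/XOX
[XOX/O.O/XOX] X move#3: (1,1):+1/XOX/OXO/XOX*
[XOX/OXO/XOX] end (terminal -1, O#4); searched .OX/..O/XOX to 8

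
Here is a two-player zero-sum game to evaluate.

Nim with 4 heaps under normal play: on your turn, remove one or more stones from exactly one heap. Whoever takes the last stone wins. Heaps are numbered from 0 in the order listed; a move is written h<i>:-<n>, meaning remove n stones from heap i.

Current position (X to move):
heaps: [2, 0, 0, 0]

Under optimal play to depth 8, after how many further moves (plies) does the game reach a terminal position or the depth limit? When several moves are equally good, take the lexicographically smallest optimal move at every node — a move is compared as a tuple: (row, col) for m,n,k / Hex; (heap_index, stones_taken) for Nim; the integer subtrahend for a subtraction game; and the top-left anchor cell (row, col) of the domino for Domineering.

[(2,0,0,0)] X move#1: h0:-1:-1/(1,0,0,0), h0:-2:+1/(0,0,0,0)*
[(0,0,0,0)] end (terminal -1, O#2); searched (2,0,0,0) to 8

PV length from [(2,0,0,0)]: 1 ply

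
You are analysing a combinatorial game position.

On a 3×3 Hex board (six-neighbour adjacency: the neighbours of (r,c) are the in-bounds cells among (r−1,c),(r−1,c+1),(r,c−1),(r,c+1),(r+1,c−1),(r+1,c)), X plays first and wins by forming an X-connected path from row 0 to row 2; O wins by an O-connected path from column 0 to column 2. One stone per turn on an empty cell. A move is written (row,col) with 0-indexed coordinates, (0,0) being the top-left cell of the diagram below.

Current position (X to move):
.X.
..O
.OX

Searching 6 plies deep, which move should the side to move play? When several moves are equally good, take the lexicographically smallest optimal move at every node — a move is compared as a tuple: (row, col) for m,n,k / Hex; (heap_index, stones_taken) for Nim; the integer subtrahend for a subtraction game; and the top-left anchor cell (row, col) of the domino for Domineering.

X's best at [.X./..O/.OX]: (2,0)

[.X./..O/.OX] X move#1: (0,0):-1/XX./..O/.OX, (0,2):-1/.XX/..O/.OX, (1,0):-1/.X./X.O/.OX, (1,1):-1/.X./.XO/.OX, (2,0):+1/.X./..O/XOX*
[.X./..O/XOX] O move#2: (0,0):-1/OX./..O/XOX*, (0,2):-1/.XO/..O/XOX, (1,0):-1/.X./O.O/XOX, (1,1):-1/.X./.OO/XOX
[OX./..O/XOX] X move#3: (0,2):+1/OXX/..O/XOX*, (1,0):+1/OX./X.O/XOX, (1,1):+1/OX./.XO/XOX
[OXX/..O/XOX] O move#4: (1,0):-1/OXX/O.O/XOX*, (1,1):-1/OXX/.OO/XOX
[OXX/O.O/XOX] X move#5: (1,1):+1/OXX/OXO/XOX*
[OXX/OXO/XOX] end (terminal -1, O#6); searched .X./..O/.OX to 6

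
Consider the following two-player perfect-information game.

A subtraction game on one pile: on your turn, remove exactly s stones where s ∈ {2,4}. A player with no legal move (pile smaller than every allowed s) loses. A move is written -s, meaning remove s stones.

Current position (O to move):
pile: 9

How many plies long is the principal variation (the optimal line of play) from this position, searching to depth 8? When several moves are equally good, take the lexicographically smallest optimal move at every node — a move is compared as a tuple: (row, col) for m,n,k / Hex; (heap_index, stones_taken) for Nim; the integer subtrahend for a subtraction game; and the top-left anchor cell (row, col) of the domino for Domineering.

PV length from [9]: 3 plies

[9] O move#1: -2:+1/7*, -4:-1/5
[7] X move#2: -2:-1/5*, -4:-1/3
[5] O move#3: -2:-1/3, -4:+1/1*
[1] end (terminal -1, X#4); searched 9 to 8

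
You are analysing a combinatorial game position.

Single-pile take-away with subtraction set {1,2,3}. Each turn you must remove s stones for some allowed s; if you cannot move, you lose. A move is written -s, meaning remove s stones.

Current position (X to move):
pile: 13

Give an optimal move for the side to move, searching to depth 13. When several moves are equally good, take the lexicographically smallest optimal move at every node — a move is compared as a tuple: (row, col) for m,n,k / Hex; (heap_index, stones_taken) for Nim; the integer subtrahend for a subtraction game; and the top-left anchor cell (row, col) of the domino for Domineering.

X's best at [13]: -1

[13] X move#1: -1:+1/12*, -2:-1/11, -3:-1/10
[12] O move#2: -1:-1/11*, -2:-1/10, -3:-1/9
[11] X move#3: -1:-1/10, -2:-1/9, -3:+1/8*
[8] O move#4: -1:-1/7*, -2:-1/6, -3:-1/5
[7] X move#5: -1:-1/6, -2:-1/5, -3:+1/4*
[4] O move#6: -1:-1/3*, -2:-1/2, -3:-1/1
[3] X move#7: -1:-1/2, -2:-1/1, -3:+1/0*
[0] end (terminal -1, O#8); searched 13 to 13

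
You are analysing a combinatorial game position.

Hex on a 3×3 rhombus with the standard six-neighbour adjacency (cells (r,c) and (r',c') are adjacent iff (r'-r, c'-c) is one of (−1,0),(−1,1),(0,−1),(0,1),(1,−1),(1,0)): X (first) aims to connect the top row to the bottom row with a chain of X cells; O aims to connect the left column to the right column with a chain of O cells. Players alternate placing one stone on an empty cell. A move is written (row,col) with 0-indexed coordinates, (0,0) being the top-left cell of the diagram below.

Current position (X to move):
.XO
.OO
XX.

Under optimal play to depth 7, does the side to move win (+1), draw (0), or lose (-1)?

ply 1, X at .XO/.OO/XX. | (0,0)=-1→XXO/.OO/XX.; (1,0)=+1→.XO/XOO/XX.*; (2,2)=-1→.XO/.OO/XXX
ply 2: .XO/XOO/XX. is terminal -1 (O); from .XO/.OO/XX. depth 7

value(.XO/.OO/XX., X) = +1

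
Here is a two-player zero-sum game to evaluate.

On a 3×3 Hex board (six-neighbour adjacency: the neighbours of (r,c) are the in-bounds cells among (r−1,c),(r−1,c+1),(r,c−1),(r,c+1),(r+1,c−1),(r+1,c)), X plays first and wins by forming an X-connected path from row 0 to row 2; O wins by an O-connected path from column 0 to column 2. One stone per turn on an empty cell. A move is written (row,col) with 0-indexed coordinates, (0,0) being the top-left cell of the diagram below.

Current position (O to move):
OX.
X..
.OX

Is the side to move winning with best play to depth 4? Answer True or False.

O winning at [OX./X../.OX]: False

p1 O@[OX./X../.OX]: (0,2)[OXO/X../.OX]-1* (1,1)[OX./XO./.OX]-1 (1,2)[OX./X.O/.OX]-1 (2,0)[OX./X../OOX]-1
p2 X@[OXO/X../.OX]: (1,1)[OXO/XX./.OX]+1* (1,2)[OXO/X.X/.OX]+1 (2,0)[OXO/X../XOX]+1
p3 O@[OXO/XX./.OX]: (1,2)[OXO/XXO/.OX]-1* (2,0)[OXO/XX./OOX]-1
p4 X@[OXO/XXO/.OX]: (2,0)[OXO/XXO/XOX]+1*
p5 O@[OXO/XXO/XOX] terminal -1; root [OX./X../.OX] d4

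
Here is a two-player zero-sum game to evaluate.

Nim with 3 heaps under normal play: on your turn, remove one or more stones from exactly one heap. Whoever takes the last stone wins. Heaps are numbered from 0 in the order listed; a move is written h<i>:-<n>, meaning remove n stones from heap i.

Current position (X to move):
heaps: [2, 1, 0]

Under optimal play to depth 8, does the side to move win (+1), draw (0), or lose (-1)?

p1 X@[(2,1,0)]: h0:-1[(1,1,0)]+1* h0:-2[(0,1,0)]-1 h1:-1[(2,0,0)]-1
p2 O@[(1,1,0)]: h0:-1[(0,1,0)]-1* h1:-1[(1,0,0)]-1
p3 X@[(0,1,0)]: h1:-1[(0,0,0)]+1*
p4 O@[(0,0,0)] terminal -1; root [(2,1,0)] d8

value((2,1,0), X) = +1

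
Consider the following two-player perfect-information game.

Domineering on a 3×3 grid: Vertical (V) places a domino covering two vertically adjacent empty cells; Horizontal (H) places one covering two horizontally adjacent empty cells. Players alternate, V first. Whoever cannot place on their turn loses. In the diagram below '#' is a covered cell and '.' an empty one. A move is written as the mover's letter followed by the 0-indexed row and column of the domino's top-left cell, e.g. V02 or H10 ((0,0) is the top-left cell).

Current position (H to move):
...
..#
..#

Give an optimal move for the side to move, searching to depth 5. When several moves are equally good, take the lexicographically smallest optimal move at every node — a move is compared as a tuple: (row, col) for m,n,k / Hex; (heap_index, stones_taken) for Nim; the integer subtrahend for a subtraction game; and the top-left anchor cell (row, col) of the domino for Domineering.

ply 1, H at .../..#/..# | H00=-1→##./..#/..#; H01=-1→.##/..#/..#; H10=+1→.../###/..#*; H20=-1→.../..#/###
ply 2: .../###/..# is terminal -1 (V); from .../..#/..# depth 5

H's best at [.../..#/..#]: H10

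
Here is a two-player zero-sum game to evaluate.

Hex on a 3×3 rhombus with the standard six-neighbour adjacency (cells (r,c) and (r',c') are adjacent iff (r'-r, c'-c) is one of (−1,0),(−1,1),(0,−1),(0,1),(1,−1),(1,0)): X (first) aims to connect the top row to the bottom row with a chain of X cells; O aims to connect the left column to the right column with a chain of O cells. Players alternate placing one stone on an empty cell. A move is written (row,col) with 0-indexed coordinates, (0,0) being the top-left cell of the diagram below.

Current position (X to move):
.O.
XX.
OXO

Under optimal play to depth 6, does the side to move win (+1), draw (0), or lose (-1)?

value(.O./XX./OXO, X) = +1

ply 1, X at .O./XX./OXO | (0,0)=+1→XO./XX./OXO*; (0,2)=+1→.OX/XX./OXO; (1,2)=+1→.O./XXX/OXO
ply 2: XO./XX./OXO is terminal -1 (O); from .O./XX./OXO depth 6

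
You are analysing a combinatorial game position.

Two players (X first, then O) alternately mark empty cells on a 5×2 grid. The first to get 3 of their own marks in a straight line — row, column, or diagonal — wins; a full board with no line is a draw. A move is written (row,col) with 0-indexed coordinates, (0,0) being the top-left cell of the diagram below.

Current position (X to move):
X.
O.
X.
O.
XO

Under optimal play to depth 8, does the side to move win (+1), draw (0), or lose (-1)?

value(X./O./X./O./XO, X) = 0

ply 1, X at X./O./X./O./XO | (0,1)=+0→XX/O./X./O./XO*; (1,1)=+0→X./OX/X./O./XO; (2,1)=+0→X./O./XX/O./XO; (3,1)=+0→X./O./X./OX/XO
ply 2, O at XX/O./X./O./XO | (1,1)=+0→XX/OO/X./O./XO*; (2,1)=+0→XX/O./XO/O./XO; (3,1)=+0→XX/O./X./OO/XO
ply 3, X at XX/OO/X./O./XO | (2,1)=+0→XX/OO/XX/O./XO*; (3,1)=+0→XX/OO/X./OX/XO
ply 4, O at XX/OO/XX/O./XO | (3,1)=+0→XX/OO/XX/OO/XO*
ply 5: XX/OO/XX/OO/XO is terminal +0 (X); from X./O./X./O./XO depth 8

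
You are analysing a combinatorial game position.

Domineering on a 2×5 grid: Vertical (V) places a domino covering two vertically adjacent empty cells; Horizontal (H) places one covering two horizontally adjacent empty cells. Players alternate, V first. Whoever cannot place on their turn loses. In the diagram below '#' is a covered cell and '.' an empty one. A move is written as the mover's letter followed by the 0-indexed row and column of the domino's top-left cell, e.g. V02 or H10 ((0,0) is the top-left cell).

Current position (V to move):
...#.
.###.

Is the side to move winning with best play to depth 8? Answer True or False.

ply 1, V at ...#./.###. | V00=+1→#..#./####.*; V04=-1→...##/.####
ply 2, H at #..#./####. | H01=-1→####./####.*
ply 3, V at ####./####. | V04=+1→#####/#####*
ply 4: #####/##### is terminal -1 (H); from ...#./.###. depth 8

V winning at [...#./.###.]: True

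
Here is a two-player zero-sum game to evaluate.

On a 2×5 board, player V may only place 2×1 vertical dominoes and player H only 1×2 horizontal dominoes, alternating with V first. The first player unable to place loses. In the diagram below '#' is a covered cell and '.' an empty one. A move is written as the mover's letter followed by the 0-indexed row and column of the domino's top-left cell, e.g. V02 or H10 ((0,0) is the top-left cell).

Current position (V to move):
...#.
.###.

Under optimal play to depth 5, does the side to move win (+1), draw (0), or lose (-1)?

value(...#./.###., V) = +1

ply 1, V at ...#./.###. | V00=+1→#..#./####.*; V04=-1→...##/.####
ply 2, H at #..#./####. | H01=-1→####./####.*
ply 3, V at ####./####. | V04=+1→#####/#####*
ply 4: #####/##### is terminal -1 (H); from ...#./.###. depth 5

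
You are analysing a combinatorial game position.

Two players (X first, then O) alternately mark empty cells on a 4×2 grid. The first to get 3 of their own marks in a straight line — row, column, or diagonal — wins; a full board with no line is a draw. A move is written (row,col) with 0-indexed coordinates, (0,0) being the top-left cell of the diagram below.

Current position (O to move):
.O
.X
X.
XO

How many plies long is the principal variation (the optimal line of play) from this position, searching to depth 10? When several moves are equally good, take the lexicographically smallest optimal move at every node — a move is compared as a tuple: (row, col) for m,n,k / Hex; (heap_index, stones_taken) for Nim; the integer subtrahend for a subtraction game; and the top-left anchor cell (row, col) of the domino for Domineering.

[.O/.X/X./XO] O move#1: (0,0):-1/OO/.X/X./XO, (1,0):+0/.O/OX/X./XO*, (2,1):-1/.O/.X/XO/XO
[.O/OX/X./XO] X move#2: (0,0):+0/XO/OX/X./XO*, (2,1):+0/.O/OX/XX/XO
[XO/OX/X./XO] O move#3: (2,1):+0/XO/OX/XO/XO*
[XO/OX/XO/XO] end (terminal +0, X#4); searched .O/.X/X./XO to 10

PV length from [.O/.X/X./XO]: 3 plies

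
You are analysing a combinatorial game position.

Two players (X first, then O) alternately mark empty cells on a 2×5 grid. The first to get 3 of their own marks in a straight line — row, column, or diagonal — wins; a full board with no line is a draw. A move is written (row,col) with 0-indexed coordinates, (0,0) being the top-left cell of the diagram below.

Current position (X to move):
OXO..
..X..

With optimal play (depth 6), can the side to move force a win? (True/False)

ply 1, X at OXO../..X.. | (0,3)=+0→OXOX./..X..; (0,4)=+0→OXO.X/..X..; (1,0)=+0→OXO../X.X..; (1,1)=+1→OXO../.XX..*; (1,3)=+1→OXO../..XX.; (1,4)=+0→OXO../..X.X
ply 2, O at OXO../.XX.. | (0,3)=-1→OXOO./.XX..*; (0,4)=-1→OXO.O/.XX..; (1,0)=-1→OXO../OXX..; (1,3)=-1→OXO../.XXO.; (1,4)=-1→OXO../.XX.O
ply 3, X at OXOO./.XX.. | (0,4)=+1→OXOOX/.XX..*; (1,0)=+1→OXOO./XXX..; (1,3)=+1→OXOO./.XXX.; (1,4)=-1→OXOO./.XX.X
ply 4, O at OXOOX/.XX.. | (1,0)=-1→OXOOX/OXX..*; (1,3)=-1→OXOOX/.XXO.; (1,4)=-1→OXOOX/.XX.O
ply 5, X at OXOOX/OXX.. | (1,3)=+1→OXOOX/OXXX.*; (1,4)=+0→OXOOX/OXX.X
ply 6: OXOOX/OXXX. is terminal -1 (O); from OXO../..X.. depth 6

X winning at [OXO../..X..]: True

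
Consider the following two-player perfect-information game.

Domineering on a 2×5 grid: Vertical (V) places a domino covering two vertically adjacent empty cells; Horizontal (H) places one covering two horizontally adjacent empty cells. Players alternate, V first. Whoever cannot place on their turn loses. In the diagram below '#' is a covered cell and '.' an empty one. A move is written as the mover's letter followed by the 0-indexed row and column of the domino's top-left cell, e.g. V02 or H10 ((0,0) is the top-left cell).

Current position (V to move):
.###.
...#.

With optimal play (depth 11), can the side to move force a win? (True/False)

V winning at [.###./...#.]: True

[.###./...#.] V move#1: V00:+1/####./#..#.*, V04:-1/.####/...##
[####./#..#.] H move#2: H11:-1/####./####.*
[####./####.] V move#3: V04:+1/#####/#####*
[#####/#####] end (terminal -1, H#4); searched .###./...#. to 11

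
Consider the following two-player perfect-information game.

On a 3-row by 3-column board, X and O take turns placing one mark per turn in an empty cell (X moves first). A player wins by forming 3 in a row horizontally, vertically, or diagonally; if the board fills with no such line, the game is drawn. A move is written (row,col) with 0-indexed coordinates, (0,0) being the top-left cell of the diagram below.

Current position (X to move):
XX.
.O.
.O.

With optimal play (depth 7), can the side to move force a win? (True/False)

X winning at [XX./.O./.O.]: True

ply 1, X at XX./.O./.O. | (0,2)=+1→XXX/.O./.O.*; (1,0)=+1→XX./XO./.O.; (1,2)=+0→XX./.OX/.O.; (2,0)=+1→XX./.O./XO.; (2,2)=+0→XX./.O./.OX
ply 2: XXX/.O./.O. is terminal -1 (O); from XX./.O./.O. depth 7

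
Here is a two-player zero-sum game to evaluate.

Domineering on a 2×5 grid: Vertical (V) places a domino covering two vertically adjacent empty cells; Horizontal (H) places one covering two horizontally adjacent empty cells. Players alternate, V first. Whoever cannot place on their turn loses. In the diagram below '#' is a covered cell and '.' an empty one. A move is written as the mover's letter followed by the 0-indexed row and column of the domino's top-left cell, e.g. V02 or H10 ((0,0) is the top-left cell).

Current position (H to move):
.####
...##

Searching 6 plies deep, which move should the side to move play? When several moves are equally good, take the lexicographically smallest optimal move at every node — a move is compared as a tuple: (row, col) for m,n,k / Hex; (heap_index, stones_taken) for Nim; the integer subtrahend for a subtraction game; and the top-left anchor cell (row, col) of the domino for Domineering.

H's best at [.####/...##]: H10

p1 H@[.####/...##]: H10[.####/##.##]+1* H11[.####/.####]-1
p2 V@[.####/##.##] terminal -1; root [.####/...##] d6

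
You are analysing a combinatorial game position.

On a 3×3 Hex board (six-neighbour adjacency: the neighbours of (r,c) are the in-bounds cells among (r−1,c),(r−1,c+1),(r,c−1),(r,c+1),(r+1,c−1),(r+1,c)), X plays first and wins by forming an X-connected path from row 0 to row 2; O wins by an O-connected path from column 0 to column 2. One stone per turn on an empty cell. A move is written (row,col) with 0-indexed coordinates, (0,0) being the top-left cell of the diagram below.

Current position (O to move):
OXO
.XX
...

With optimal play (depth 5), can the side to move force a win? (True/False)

p1 O@[OXO/.XX/...]: (1,0)[OXO/OXX/...]-1* (2,0)[OXO/.XX/O..]-1 (2,1)[OXO/.XX/.O.]-1 (2,2)[OXO/.XX/..O]-1
p2 X@[OXO/OXX/...]: (2,0)[OXO/OXX/X..]+1* (2,1)[OXO/OXX/.X.]+1 (2,2)[OXO/OXX/..X]+1
p3 O@[OXO/OXX/X..] terminal -1; root [OXO/.XX/...] d5

O winning at [OXO/.XX/...]: False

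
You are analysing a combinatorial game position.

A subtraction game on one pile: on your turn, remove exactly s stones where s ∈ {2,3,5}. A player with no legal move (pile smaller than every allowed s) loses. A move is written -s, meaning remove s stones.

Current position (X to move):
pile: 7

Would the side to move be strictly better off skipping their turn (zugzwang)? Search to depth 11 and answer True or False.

zugzwang(7, X) = True

[7] X move#1: -2:-1/5*, -3:-1/4, -5:-1/2
[5] O move#2: -2:-1/3, -3:-1/2, -5:+1/0*
[0] end (terminal -1, X#3); searched 7 to 11
pass branch (O moves first from the same position):
  | [7] O move#1: -2:-1/5*, -3:-1/4, -5:-1/2
  | [5] X move#2: -2:-1/3, -3:-1/2, -5:+1/0*
  | [0] end (terminal -1, O#3); searched 7 to 11
X moving scores -1; X passing scores +1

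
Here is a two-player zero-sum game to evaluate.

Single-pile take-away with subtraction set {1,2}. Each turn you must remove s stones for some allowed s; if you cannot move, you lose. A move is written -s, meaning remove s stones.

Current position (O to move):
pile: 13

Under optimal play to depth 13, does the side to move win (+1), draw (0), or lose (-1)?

value(13, O) = +1

p1 O@[13]: -1[12]+1* -2[11]-1
p2 X@[12]: -1[11]-1* -2[10]-1
p3 O@[11]: -1[10]-1 -2[9]+1*
p4 X@[9]: -1[8]-1* -2[7]-1
p5 O@[8]: -1[7]-1 -2[6]+1*
p6 X@[6]: -1[5]-1* -2[4]-1
p7 O@[5]: -1[4]-1 -2[3]+1*
p8 X@[3]: -1[2]-1* -2[1]-1
p9 O@[2]: -1[1]-1 -2[0]+1*
p10 X@[0] terminal -1; root [13] d13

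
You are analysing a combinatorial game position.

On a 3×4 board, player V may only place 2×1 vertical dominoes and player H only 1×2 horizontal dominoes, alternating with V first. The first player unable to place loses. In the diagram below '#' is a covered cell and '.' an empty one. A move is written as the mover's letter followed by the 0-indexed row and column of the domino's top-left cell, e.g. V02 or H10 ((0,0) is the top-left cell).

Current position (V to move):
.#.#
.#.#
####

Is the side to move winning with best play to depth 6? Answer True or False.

p1 V@[.#.#/.#.#/####]: V00[##.#/##.#/####]+1* V02[.###/.###/####]+1
p2 H@[##.#/##.#/####] terminal -1; root [.#.#/.#.#/####] d6

V winning at [.#.#/.#.#/####]: True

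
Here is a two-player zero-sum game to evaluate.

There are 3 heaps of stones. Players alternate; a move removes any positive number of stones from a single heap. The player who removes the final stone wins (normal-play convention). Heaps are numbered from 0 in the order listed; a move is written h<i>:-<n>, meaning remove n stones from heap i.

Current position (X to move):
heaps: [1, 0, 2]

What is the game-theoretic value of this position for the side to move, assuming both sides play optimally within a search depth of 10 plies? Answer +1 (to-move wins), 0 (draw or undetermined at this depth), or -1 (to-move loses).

value((1,0,2), X) = +1

[(1,0,2)] X move#1: h0:-1:-1/(0,0,2), h2:-1:+1/(1,0,1)*, h2:-2:-1/(1,0,0)
[(1,0,1)] O move#2: h0:-1:-1/(0,0,1)*, h2:-1:-1/(1,0,0)
[(0,0,1)] X move#3: h2:-1:+1/(0,0,0)*
[(0,0,0)] end (terminal -1, O#4); searched (1,0,2) to 10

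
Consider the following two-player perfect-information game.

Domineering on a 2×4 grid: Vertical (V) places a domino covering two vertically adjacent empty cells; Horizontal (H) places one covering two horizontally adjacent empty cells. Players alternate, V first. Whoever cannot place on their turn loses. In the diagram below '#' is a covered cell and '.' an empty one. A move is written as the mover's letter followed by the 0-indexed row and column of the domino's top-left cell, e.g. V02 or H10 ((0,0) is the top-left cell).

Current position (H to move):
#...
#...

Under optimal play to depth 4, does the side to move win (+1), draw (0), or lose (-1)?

value(#.../#..., H) = +1

[#.../#...] H move#1: H01:+1/###./#...*, H02:+1/#.##/#..., H11:+1/#.../###., H12:+1/#.../#.##
[###./#...] V move#2: V03:-1/####/#..#*
[####/#..#] H move#3: H11:+1/####/####*
[####/####] end (terminal -1, V#4); searched #.../#... to 4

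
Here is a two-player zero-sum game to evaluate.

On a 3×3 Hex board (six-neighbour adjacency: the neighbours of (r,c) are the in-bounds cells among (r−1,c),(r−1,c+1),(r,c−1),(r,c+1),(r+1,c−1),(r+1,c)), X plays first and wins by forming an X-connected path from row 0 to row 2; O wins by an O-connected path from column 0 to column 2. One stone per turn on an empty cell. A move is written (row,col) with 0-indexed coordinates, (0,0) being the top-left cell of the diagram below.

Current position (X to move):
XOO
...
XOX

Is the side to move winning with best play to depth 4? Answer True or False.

[XOO/.../XOX] X move#1: (1,0):+1/XOO/X../XOX*, (1,1):-1/XOO/.X./XOX, (1,2):-1/XOO/..X/XOX
[XOO/X../XOX] end (terminal -1, O#2); searched XOO/.../XOX to 4

X winning at [XOO/.../XOX]: True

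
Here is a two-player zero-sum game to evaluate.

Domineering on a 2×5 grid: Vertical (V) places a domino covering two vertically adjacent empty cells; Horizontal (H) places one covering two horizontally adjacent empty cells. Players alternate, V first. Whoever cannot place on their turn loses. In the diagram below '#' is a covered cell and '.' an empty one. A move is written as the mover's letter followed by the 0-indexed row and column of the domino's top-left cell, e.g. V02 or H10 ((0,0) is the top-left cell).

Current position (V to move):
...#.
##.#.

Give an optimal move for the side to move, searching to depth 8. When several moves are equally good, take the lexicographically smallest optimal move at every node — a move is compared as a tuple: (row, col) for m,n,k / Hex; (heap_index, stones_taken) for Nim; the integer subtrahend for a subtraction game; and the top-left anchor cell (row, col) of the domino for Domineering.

p1 V@[...#./##.#.]: V02[..##./####.]+1* V04[...##/##.##]-1
p2 H@[..##./####.]: H00[####./####.]-1*
p3 V@[####./####.]: V04[#####/#####]+1*
p4 H@[#####/#####] terminal -1; root [...#./##.#.] d8

V's best at [...#./##.#.]: V02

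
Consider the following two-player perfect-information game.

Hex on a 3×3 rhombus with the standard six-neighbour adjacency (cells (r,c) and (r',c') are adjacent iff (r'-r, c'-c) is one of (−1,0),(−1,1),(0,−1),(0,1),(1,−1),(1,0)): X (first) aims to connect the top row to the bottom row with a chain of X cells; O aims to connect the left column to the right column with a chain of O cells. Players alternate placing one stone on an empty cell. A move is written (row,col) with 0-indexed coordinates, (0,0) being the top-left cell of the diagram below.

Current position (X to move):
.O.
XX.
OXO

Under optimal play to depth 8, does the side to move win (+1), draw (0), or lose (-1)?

value(.O./XX./OXO, X) = +1

ply 1, X at .O./XX./OXO | (0,0)=+1→XO./XX./OXO*; (0,2)=+1→.OX/XX./OXO; (1,2)=+1→.O./XXX/OXO
ply 2: XO./XX./OXO is terminal -1 (O); from .O./XX./OXO depth 8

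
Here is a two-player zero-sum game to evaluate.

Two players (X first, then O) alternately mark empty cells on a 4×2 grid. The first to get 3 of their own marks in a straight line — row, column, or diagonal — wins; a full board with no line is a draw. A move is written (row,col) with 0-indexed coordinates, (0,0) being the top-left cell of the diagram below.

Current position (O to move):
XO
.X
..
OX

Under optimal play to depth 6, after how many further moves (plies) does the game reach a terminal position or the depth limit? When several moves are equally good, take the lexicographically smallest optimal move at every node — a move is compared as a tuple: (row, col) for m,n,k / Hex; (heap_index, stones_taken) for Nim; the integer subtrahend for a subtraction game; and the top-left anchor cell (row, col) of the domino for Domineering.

[XO/.X/../OX] O move#1: (1,0):-1/XO/OX/../OX, (2,0):-1/XO/.X/O./OX, (2,1):+0/XO/.X/.O/OX*
[XO/.X/.O/OX] X move#2: (1,0):+0/XO/XX/.O/OX*, (2,0):+0/XO/.X/XO/OX
[XO/XX/.O/OX] O move#3: (2,0):+0/XO/XX/OO/OX*
[XO/XX/OO/OX] end (terminal +0, X#4); searched XO/.X/../OX to 6

PV length from [XO/.X/../OX]: 3 plies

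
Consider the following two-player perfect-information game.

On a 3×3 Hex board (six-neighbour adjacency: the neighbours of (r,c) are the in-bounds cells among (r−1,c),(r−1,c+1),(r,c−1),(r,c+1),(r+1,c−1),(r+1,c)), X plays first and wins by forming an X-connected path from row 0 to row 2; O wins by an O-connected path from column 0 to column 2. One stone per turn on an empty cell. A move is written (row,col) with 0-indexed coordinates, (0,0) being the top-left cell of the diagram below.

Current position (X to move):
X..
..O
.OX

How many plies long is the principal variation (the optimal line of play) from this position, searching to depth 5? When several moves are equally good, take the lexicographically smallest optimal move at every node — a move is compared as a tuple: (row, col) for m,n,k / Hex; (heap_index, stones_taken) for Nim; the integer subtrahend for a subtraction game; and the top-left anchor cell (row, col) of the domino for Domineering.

[X../..O/.OX] X move#1: (0,1):-1/XX./..O/.OX, (0,2):-1/X.X/..O/.OX, (1,0):-1/X../X.O/.OX, (1,1):-1/X../.XO/.OX, (2,0):+1/X../..O/XOX*
[X../..O/XOX] O move#2: (0,1):-1/XO./..O/XOX*, (0,2):-1/X.O/..O/XOX, (1,0):-1/X../O.O/XOX, (1,1):-1/X../.OO/XOX
[XO./..O/XOX] X move#3: (0,2):+1/XOX/..O/XOX*, (1,0):+1/XO./X.O/XOX, (1,1):+1/XO./.XO/XOX
[XOX/..O/XOX] O move#4: (1,0):-1/XOX/O.O/XOX*, (1,1):-1/XOX/.OO/XOX
[XOX/O.O/XOX] X move#5: (1,1):+1/XOX/OXO/XOX*
[XOX/OXO/XOX] end (terminal -1, O#6); searched X../..O/.OX to 5

PV length from [X../..O/.OX]: 5 plies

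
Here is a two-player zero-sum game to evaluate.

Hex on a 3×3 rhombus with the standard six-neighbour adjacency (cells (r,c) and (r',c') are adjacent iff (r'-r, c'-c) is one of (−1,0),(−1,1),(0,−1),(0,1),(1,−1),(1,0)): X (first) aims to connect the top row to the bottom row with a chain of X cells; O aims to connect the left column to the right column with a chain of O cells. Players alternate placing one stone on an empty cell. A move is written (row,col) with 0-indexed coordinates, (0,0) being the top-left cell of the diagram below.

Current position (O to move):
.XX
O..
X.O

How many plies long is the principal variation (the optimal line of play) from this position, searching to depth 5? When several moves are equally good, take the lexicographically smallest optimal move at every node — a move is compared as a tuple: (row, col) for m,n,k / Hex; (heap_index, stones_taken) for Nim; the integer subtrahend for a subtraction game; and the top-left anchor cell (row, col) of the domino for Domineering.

PV length from [.XX/O../X.O]: 3 plies

p1 O@[.XX/O../X.O]: (0,0)[OXX/O../X.O]-1 (1,1)[.XX/OO./X.O]+1* (1,2)[.XX/O.O/X.O]-1 (2,1)[.XX/O../XOO]-1
p2 X@[.XX/OO./X.O]: (0,0)[XXX/OO./X.O]-1* (1,2)[.XX/OOX/X.O]-1 (2,1)[.XX/OO./XXO]-1
p3 O@[XXX/OO./X.O]: (1,2)[XXX/OOO/X.O]+1* (2,1)[XXX/OO./XOO]+1
p4 X@[XXX/OOO/X.O] terminal -1; root [.XX/O../X.O] d5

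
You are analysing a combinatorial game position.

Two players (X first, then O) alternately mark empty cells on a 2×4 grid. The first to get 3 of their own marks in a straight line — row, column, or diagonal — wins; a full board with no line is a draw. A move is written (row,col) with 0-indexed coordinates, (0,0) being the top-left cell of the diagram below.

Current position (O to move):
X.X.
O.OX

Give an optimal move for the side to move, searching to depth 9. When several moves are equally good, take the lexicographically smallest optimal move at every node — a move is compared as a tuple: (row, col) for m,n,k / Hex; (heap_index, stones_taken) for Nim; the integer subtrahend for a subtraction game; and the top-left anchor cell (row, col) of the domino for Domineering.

O's best at [X.X./O.OX]: (1,1)

ply 1, O at X.X./O.OX | (0,1)=+0→XOX./O.OX; (0,3)=-1→X.XO/O.OX; (1,1)=+1→X.X./OOOX*
ply 2: X.X./OOOX is terminal -1 (X); from X.X./O.OX depth 9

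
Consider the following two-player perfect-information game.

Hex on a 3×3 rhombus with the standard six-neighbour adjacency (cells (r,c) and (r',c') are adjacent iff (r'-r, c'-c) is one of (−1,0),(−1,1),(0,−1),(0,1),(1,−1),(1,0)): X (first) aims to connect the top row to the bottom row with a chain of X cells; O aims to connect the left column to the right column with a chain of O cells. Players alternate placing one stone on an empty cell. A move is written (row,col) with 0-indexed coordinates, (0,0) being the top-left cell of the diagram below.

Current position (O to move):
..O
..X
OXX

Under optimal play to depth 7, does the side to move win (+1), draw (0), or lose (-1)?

value(..O/..X/OXX, O) = +1

[..O/..X/OXX] O move#1: (0,0):+1/O.O/..X/OXX*, (0,1):+1/.OO/..X/OXX, (1,0):+1/..O/O.X/OXX, (1,1):+1/..O/.OX/OXX
[O.O/..X/OXX] X move#2: (0,1):-1/OXO/..X/OXX*, (1,0):-1/O.O/X.X/OXX, (1,1):-1/O.O/.XX/OXX
[OXO/..X/OXX] O move#3: (1,0):-1/OXO/O.X/OXX, (1,1):+1/OXO/.OX/OXX*
[OXO/.OX/OXX] end (terminal -1, X#4); searched ..O/..X/OXX to 7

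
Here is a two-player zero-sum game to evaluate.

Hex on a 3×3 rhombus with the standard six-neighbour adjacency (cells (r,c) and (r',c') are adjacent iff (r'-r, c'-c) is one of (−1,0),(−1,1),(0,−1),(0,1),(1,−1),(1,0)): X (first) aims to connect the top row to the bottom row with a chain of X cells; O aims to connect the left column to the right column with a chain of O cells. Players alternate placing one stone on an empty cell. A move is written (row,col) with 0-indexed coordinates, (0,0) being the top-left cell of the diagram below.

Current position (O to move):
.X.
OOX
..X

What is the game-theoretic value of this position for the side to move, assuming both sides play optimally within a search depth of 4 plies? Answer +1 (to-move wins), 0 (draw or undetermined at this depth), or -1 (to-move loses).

value(.X./OOX/..X, O) = +1

ply 1, O at .X./OOX/..X | (0,0)=-1→OX./OOX/..X; (0,2)=+1→.XO/OOX/..X*; (2,0)=-1→.X./OOX/O.X; (2,1)=-1→.X./OOX/.OX
ply 2: .XO/OOX/..X is terminal -1 (X); from .X./OOX/..X depth 4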